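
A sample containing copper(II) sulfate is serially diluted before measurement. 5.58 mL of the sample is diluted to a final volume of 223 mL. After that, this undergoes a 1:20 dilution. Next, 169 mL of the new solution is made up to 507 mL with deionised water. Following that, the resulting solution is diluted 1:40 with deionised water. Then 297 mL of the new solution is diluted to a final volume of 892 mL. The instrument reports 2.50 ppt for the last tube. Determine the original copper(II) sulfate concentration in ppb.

720 ppb

Overall dilution factor = 39.96 × 20 × 3 × 40 × 3.003 = 2.88 × 10⁵.
Original = 2.50 ppt × 2.88 × 10⁵ = 7.20 × 10⁵ ppt = 720 ppb.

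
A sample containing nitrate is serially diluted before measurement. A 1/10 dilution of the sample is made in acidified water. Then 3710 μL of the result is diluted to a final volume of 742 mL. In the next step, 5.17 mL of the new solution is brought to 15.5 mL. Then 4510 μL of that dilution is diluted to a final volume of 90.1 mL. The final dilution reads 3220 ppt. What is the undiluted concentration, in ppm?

Overall dilution factor = 10 × 200 × 2.998 × 19.98 = 1.20 × 10⁵.
Original = 3220 ppt × 1.20 × 10⁵ = 3.86 × 10⁸ ppt = 386 ppm.

386 ppm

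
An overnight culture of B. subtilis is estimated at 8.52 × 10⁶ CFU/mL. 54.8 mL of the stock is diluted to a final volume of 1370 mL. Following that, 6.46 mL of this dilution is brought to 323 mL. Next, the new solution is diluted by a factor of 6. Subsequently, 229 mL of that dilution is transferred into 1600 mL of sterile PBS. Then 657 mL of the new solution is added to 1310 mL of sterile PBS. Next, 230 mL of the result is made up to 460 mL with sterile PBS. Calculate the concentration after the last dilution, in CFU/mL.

23.8 CFU/mL

Overall dilution factor = 25 × 50 × 6 × 7.987 × 2.994 × 2 = 3.59 × 10⁵.
8.52 × 10⁶ CFU/mL / 3.59 × 10⁵ = 23.8 CFU/mL.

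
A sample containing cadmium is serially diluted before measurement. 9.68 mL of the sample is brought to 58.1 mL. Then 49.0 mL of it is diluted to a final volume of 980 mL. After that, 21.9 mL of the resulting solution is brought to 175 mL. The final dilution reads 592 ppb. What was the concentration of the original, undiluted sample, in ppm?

Overall dilution factor = 6.002 × 20 × 7.991 = 959.
Original = 592 ppb × 959 = 5.68 × 10⁵ ppb = 568 ppm.

568 ppm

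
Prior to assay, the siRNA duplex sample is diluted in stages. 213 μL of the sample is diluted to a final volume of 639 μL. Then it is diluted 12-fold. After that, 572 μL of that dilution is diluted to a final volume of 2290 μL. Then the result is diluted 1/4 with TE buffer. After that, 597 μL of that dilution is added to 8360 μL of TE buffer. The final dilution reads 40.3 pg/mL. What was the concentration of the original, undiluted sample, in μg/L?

349 μg/L

Overall dilution factor = 3 × 12 × 4.003 × 4 × 15.00 = 8649.
Original = 40.3 pg/mL × 8649 = 3.49 × 10⁵ pg/mL = 349 μg/L.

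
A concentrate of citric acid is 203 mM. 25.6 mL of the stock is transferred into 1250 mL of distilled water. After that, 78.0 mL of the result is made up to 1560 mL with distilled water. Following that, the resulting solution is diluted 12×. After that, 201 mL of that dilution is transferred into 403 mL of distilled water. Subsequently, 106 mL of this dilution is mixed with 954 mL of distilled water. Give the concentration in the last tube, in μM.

0.565 μM

Overall dilution factor = 49.83 × 20 × 12 × 3.005 × 10 = 3.59 × 10⁵.
203 mM / 3.59 × 10⁵ = 5.65 × 10⁻⁴ mM = 0.565 μM.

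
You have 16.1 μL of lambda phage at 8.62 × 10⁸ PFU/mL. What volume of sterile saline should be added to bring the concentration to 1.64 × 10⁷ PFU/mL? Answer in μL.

V₂ = C₁V₁/C₂ = 8.62 × 10⁸ × 16.1 / 1.64 × 10⁷ = 846 μL.
Diluent to add = V₂ − V₁ = 846 − 16.1 = 830 μL.

830 μL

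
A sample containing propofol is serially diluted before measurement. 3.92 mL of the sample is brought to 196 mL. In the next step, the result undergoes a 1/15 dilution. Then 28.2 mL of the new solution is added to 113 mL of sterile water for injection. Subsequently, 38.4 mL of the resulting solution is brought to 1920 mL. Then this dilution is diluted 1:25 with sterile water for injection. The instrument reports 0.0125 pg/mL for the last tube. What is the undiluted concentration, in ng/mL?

58.7 ng/mL

Overall dilution factor = 50 × 15 × 5.007 × 50 × 25 = 4.69 × 10⁶.
Original = 0.0125 pg/mL × 4.69 × 10⁶ = 5.87 × 10⁴ pg/mL = 58.7 ng/mL.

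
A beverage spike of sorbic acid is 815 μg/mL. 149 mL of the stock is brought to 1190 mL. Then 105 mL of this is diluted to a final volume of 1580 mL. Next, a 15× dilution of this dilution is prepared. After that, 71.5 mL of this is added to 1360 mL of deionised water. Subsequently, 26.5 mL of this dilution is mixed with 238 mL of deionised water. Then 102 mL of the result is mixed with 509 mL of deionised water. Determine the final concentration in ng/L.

378 ng/L

Overall dilution factor = 7.987 × 15.05 × 15 × 20.02 × 9.981 × 5.990 = 2.16 × 10⁶.
815 μg/mL / 2.16 × 10⁶ = 3.78 × 10⁻⁴ μg/mL = 378 ng/L.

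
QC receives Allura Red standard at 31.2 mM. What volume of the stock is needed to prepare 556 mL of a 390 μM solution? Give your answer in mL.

6.95 mL

390 μM = 0.390 mM.
V₁ = C₂V₂/C₁ = 0.390 × 556 / 31.2 = 6.95 mL.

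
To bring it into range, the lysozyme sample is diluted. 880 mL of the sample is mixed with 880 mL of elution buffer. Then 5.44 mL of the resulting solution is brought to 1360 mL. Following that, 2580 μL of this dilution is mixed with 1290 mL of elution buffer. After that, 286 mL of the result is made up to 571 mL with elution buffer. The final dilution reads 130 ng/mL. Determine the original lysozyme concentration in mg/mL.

65.0 mg/mL

Overall dilution factor = 2 × 250 × 501 × 1.997 = 5.00 × 10⁵.
Original = 130 ng/mL × 5.00 × 10⁵ = 6.50 × 10⁷ ng/mL = 65.0 mg/mL.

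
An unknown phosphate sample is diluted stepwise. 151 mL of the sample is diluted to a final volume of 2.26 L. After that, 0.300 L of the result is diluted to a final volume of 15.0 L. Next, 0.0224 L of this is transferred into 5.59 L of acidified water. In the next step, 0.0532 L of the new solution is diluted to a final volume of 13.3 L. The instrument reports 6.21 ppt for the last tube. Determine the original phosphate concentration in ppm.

291 ppm

Overall dilution factor = 14.97 × 50 × 250.6 × 250 = 4.69 × 10⁷.
Original = 6.21 ppt × 4.69 × 10⁷ = 2.91 × 10⁸ ppt = 291 ppm.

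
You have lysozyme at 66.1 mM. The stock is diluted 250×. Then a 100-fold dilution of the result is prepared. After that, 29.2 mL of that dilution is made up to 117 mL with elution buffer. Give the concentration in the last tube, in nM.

Overall dilution factor = 250 × 100 × 4.007 = 1.00 × 10⁵.
66.1 mM / 1.00 × 10⁵ = 6.60 × 10⁻⁴ mM = 660 nM.

660 nM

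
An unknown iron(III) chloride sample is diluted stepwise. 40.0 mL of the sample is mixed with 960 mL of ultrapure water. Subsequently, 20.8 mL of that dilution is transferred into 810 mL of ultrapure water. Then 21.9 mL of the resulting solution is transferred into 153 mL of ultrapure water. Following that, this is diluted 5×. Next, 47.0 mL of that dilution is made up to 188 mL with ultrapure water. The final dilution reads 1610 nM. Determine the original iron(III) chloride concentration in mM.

Overall dilution factor = 25 × 39.94 × 7.986 × 5 × 4 = 1.59 × 10⁵.
Original = 1610 nM × 1.59 × 10⁵ = 2.57 × 10⁸ nM = 257 mM.

257 mM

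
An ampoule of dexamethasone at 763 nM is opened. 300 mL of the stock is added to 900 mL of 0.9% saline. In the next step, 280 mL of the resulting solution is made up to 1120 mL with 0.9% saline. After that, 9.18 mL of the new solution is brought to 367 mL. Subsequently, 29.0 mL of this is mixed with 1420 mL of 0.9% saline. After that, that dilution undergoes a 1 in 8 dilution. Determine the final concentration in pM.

2.98 pM

Overall dilution factor = 4 × 4 × 39.98 × 49.97 × 8 = 2.56 × 10⁵.
763 nM / 2.56 × 10⁵ = 2.98 × 10⁻³ nM = 2.98 pM.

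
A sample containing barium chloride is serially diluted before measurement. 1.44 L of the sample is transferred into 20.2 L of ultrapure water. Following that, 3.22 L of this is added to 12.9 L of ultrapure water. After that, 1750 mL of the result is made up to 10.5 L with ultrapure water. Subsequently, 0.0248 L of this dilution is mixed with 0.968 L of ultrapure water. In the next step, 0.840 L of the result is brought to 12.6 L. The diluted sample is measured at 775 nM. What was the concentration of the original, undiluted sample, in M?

Overall dilution factor = 15.03 × 5.006 × 6 × 40.03 × 15 = 2.71 × 10⁵.
Original = 775 nM × 2.71 × 10⁵ = 2.10 × 10⁸ nM = 0.210 M.

0.210 M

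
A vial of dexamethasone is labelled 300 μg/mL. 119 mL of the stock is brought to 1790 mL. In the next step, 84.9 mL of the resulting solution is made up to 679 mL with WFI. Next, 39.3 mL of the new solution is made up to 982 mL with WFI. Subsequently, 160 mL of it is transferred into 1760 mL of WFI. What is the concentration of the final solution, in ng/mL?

8.32 ng/mL

Overall dilution factor = 15.04 × 7.998 × 24.99 × 12 = 3.61 × 10⁴.
300 μg/mL / 3.61 × 10⁴ = 8.32 × 10⁻³ μg/mL = 8.32 ng/mL.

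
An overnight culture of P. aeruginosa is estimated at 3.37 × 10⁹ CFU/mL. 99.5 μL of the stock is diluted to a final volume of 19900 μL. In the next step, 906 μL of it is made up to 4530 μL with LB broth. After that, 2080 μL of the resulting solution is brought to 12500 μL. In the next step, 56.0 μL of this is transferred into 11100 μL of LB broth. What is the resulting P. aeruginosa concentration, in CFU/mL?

2810 CFU/mL

Overall dilution factor = 200 × 5 × 6.010 × 199.2 = 1.20 × 10⁶.
3.37 × 10⁹ CFU/mL / 1.20 × 10⁶ = 2810 CFU/mL.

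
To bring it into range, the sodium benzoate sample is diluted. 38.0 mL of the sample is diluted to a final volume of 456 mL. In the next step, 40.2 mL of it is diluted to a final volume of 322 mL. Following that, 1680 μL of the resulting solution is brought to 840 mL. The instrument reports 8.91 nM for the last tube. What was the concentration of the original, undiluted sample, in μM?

Overall dilution factor = 12 × 8.010 × 500 = 4.81 × 10⁴.
Original = 8.91 nM × 4.81 × 10⁴ = 4.28 × 10⁵ nM = 428 μM.

428 μM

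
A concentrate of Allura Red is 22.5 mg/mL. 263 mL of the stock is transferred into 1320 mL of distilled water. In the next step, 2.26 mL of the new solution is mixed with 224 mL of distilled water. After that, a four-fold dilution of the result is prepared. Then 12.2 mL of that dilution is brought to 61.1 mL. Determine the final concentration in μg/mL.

1.86 μg/mL

Overall dilution factor = 6.019 × 100.1 × 4 × 5.008 = 1.21 × 10⁴.
22.5 mg/mL / 1.21 × 10⁴ = 1.86 × 10⁻³ mg/mL = 1.86 μg/mL.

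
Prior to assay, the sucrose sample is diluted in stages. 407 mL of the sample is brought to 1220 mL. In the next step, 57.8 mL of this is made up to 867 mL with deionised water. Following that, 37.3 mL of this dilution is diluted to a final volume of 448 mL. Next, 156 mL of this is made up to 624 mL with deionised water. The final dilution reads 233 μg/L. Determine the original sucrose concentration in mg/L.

503 mg/L

Overall dilution factor = 2.998 × 15 × 12.01 × 4 = 2160.
Original = 233 μg/L × 2160 = 5.03 × 10⁵ μg/L = 503 mg/L.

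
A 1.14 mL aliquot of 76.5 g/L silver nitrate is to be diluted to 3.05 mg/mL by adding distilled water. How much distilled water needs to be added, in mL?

3.05 mg/mL = 3.05 g/L.
V₂ = C₁V₁/C₂ = 76.5 × 1.14 / 3.05 = 28.6 mL.
Diluent to add = V₂ − V₁ = 28.6 − 1.14 = 27.5 mL.

27.5 mL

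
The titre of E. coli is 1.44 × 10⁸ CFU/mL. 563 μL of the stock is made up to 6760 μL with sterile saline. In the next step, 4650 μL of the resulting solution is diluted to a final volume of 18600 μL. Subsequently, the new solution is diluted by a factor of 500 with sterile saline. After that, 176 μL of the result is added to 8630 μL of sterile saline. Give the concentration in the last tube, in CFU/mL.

120 CFU/mL

Overall dilution factor = 12.01 × 4 × 500 × 50.03 = 1.20 × 10⁶.
1.44 × 10⁸ CFU/mL / 1.20 × 10⁶ = 120 CFU/mL.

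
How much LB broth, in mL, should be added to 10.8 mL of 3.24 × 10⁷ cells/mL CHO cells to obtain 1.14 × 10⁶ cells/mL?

V₂ = C₁V₁/C₂ = 3.24 × 10⁷ × 10.8 / 1.14 × 10⁶ = 307 mL.
Diluent to add = V₂ − V₁ = 307 − 10.8 = 296 mL.

296 mL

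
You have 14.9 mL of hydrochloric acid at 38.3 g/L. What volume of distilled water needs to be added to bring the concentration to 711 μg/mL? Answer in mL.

711 μg/mL = 0.711 g/L.
V₂ = C₁V₁/C₂ = 38.3 × 14.9 / 0.711 = 803 mL.
Diluent to add = V₂ − V₁ = 803 − 14.9 = 788 mL.

788 mL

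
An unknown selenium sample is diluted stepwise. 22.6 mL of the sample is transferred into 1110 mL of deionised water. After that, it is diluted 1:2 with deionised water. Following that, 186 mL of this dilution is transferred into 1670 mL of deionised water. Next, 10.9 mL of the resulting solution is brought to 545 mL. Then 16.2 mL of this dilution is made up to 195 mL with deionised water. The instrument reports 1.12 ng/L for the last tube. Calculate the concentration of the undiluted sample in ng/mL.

674 ng/mL

Overall dilution factor = 50.12 × 2 × 9.978 × 50 × 12.04 = 6.02 × 10⁵.
Original = 1.12 ng/L × 6.02 × 10⁵ = 6.74 × 10⁵ ng/L = 674 ng/mL.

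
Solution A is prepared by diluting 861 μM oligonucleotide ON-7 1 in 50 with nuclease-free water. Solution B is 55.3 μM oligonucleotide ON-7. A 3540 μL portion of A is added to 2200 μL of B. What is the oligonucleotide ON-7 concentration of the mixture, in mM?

C_A = 861 μM / 50 = 17.2 μM.
C_mix = (C_A·V_A + C_B·V_B)/(V_A + V_B) = (17.2×3540 + 55.3×2200) / 5740 = 31.8 μM = 0.0318 mM.

0.0318 mM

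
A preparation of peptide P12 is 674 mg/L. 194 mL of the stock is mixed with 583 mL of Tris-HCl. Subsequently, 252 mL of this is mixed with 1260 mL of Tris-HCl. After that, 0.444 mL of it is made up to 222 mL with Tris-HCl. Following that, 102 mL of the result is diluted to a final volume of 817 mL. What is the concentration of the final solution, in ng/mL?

Overall dilution factor = 4.005 × 6 × 500 × 8.010 = 9.62 × 10⁴.
674 mg/L / 9.62 × 10⁴ = 7.00 × 10⁻³ mg/L = 7.00 ng/mL.

7.00 ng/mL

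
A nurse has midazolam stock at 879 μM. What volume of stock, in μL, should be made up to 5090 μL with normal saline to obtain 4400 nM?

4400 nM = 4.40 μM.
V₁ = C₂V₂/C₁ = 4.40 × 5090 / 879 = 25.5 μL.

25.5 μL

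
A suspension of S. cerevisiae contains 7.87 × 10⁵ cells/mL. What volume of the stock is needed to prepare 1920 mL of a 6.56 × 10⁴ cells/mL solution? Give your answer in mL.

160 mL

V₁ = C₂V₂/C₁ = 6.56 × 10⁴ × 1920 / 7.87 × 10⁵ = 160 mL.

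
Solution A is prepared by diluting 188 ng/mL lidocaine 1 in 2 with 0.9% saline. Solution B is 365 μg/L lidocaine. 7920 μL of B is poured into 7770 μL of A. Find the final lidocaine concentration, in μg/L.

C_A = 188 ng/mL / 2 = 94.0 ng/mL.
C_B = 365 μg/L = 365 ng/mL.
C_mix = (C_A·V_A + C_B·V_B)/(V_A + V_B) = (94.0×7770 + 365×7920) / 15690 = 231 ng/mL = 231 μg/L.

231 μg/L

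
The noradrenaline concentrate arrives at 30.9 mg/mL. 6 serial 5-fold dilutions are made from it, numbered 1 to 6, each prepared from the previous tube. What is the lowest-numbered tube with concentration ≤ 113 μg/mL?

Tube n has concentration 30.9 mg/mL / 5ⁿ.
Need 5ⁿ ≥ 30.9 mg/mL / 113 μg/mL = 273, so n ≥ 3.49.
First such tube: n = 4.

tube 4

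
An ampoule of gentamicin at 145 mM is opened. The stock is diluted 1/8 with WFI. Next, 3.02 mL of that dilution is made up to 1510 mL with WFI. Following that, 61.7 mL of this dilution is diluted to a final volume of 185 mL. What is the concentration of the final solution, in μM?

12.1 μM

Overall dilution factor = 8 × 500 × 2.998 = 1.20 × 10⁴.
145 mM / 1.20 × 10⁴ = 0.0121 mM = 12.1 μM.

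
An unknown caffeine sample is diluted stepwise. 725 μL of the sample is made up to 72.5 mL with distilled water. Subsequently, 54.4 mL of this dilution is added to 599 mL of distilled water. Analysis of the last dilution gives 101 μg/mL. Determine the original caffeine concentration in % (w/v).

Overall dilution factor = 100 × 12.01 = 1201.
Original = 101 μg/mL × 1201 = 1.21 × 10⁵ μg/mL = 12.1 % (w/v).

12.1 % (w/v)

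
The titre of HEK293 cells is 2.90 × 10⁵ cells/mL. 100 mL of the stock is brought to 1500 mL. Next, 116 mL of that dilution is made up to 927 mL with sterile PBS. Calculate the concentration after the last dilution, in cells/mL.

2420 cells/mL

Overall dilution factor = 15 × 7.991 = 120.
2.90 × 10⁵ cells/mL / 120 = 2420 cells/mL.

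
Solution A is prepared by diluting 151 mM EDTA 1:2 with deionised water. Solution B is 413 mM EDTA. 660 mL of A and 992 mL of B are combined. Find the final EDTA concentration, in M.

C_A = 151 mM / 2 = 75.5 mM.
C_mix = (C_A·V_A + C_B·V_B)/(V_A + V_B) = (75.5×660 + 413×992) / 1652 = 278 mM = 0.278 M.

0.278 M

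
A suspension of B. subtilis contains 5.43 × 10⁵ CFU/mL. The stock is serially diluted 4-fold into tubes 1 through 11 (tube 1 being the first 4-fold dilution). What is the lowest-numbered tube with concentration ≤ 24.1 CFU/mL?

tube 8

Tube n has concentration 5.43 × 10⁵ CFU/mL / 4ⁿ.
Need 4ⁿ ≥ 5.43 × 10⁵ CFU/mL / 24.1 CFU/mL = 2.25 × 10⁴, so n ≥ 7.23.
First such tube: n = 8.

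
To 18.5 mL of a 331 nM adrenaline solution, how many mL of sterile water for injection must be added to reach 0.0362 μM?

0.0362 μM = 36.2 nM.
V₂ = C₁V₁/C₂ = 331 × 18.5 / 36.2 = 169 mL.
Diluent to add = V₂ − V₁ = 169 − 18.5 = 151 mL.

151 mL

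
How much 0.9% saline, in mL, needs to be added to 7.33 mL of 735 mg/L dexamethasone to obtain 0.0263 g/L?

0.0263 g/L = 26.3 mg/L.
V₂ = C₁V₁/C₂ = 735 × 7.33 / 26.3 = 205 mL.
Diluent to add = V₂ − V₁ = 205 − 7.33 = 198 mL.

198 mL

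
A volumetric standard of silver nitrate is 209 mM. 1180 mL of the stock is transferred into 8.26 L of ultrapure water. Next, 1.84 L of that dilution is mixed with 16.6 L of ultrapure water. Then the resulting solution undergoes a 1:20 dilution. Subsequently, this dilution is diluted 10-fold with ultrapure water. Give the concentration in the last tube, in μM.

13.0 μM

Overall dilution factor = 8 × 10.02 × 20 × 10 = 1.60 × 10⁴.
209 mM / 1.60 × 10⁴ = 0.0130 mM = 13.0 μM.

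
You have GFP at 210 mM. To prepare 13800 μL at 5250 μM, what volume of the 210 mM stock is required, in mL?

5250 μM = 5.25 mM.
V₁ = C₂V₂/C₁ = 5.25 × 13800 / 210 = 345 μL = 0.345 mL.

0.345 mL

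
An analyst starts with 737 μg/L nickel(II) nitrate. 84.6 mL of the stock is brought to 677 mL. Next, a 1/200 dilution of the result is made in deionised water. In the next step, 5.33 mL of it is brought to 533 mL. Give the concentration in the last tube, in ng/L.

Overall dilution factor = 8.002 × 200 × 100 = 1.60 × 10⁵.
737 μg/L / 1.60 × 10⁵ = 4.60 × 10⁻³ μg/L = 4.60 ng/L.

4.60 ng/L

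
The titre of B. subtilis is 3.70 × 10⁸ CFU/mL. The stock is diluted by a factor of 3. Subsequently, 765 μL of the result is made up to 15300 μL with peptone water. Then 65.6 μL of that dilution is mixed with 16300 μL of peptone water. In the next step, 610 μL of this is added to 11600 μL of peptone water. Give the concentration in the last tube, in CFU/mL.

1230 CFU/mL

Overall dilution factor = 3 × 20 × 249.5 × 20.02 = 3.00 × 10⁵.
3.70 × 10⁸ CFU/mL / 3.00 × 10⁵ = 1230 CFU/mL.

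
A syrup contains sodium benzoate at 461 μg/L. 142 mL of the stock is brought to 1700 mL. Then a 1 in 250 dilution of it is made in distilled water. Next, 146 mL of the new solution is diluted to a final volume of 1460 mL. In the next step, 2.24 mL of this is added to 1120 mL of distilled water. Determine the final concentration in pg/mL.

Overall dilution factor = 11.97 × 250 × 10 × 501 = 1.50 × 10⁷.
461 μg/L / 1.50 × 10⁷ = 3.07 × 10⁻⁵ μg/L = 0.0307 pg/mL.

0.0307 pg/mL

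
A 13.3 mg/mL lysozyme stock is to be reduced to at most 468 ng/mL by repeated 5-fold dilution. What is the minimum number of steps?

Need 5ⁿ ≥ 2.84 × 10⁴, so n ≥ log(2.84 × 10⁴)/log(5) = 6.37.
Minimum whole steps: n = 7.

7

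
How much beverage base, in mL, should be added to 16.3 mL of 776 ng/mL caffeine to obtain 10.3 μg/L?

1210 mL

10.3 μg/L = 10.3 ng/mL.
V₂ = C₁V₁/C₂ = 776 × 16.3 / 10.3 = 1228 mL.
Diluent to add = V₂ − V₁ = 1228 − 16.3 = 1210 mL.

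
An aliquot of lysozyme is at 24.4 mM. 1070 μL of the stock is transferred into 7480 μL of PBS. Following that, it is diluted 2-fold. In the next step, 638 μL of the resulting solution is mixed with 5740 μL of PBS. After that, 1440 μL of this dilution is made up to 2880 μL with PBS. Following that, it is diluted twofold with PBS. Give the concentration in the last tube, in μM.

Overall dilution factor = 7.991 × 2 × 9.997 × 2 × 2 = 639.
24.4 mM / 639 = 0.0382 mM = 38.2 μM.

38.2 μM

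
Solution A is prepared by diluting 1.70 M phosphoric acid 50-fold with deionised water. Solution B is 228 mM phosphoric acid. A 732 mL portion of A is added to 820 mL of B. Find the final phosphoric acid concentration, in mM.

C_A = 1.70 M / 50 = 0.0340 M.
C_B = 228 mM = 0.228 M.
C_mix = (C_A·V_A + C_B·V_B)/(V_A + V_B) = (0.0340×732 + 0.228×820) / 1552 = 0.137 M = 136 mM.

136 mM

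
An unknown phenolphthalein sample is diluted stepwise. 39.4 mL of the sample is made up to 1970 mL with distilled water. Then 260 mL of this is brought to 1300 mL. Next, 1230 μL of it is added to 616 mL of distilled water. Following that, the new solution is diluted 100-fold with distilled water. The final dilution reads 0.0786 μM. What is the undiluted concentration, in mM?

Overall dilution factor = 50 × 5 × 501.8 × 100 = 1.25 × 10⁷.
Original = 0.0786 μM × 1.25 × 10⁷ = 9.86 × 10⁵ μM = 986 mM.

986 mM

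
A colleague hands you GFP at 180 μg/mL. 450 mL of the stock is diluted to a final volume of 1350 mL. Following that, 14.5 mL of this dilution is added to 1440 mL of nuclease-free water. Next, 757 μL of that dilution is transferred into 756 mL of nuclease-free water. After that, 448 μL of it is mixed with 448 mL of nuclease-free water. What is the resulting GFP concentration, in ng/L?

0.598 ng/L

Overall dilution factor = 3 × 100.3 × 999.7 × 1001 = 3.01 × 10⁸.
180 μg/mL / 3.01 × 10⁸ = 5.98 × 10⁻⁷ μg/mL = 0.598 ng/L.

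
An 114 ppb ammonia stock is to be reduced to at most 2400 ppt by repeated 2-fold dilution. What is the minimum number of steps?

Need 2ⁿ ≥ 47.5, so n ≥ log(47.5)/log(2) = 5.57.
Minimum whole steps: n = 6.

6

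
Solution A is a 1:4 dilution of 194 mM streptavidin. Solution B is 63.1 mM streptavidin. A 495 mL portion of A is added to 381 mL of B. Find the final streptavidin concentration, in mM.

54.9 mM

C_A = 194 mM / 4 = 48.5 mM.
C_mix = (C_A·V_A + C_B·V_B)/(V_A + V_B) = (48.5×495 + 63.1×381) / 876.0 = 54.9 mM.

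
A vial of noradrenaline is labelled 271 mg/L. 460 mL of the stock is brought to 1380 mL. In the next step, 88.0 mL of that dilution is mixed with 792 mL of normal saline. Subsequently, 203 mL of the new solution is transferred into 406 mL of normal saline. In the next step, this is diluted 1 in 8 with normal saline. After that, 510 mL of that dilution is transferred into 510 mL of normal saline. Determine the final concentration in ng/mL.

188 ng/mL

Overall dilution factor = 3 × 10 × 3 × 8 × 2 = 1440.
271 mg/L / 1440 = 0.188 mg/L = 188 ng/mL.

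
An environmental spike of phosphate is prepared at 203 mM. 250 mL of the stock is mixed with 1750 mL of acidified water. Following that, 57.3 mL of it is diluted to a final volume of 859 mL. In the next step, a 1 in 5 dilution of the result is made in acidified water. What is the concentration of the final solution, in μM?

Overall dilution factor = 8 × 14.99 × 5 = 600.
203 mM / 600 = 0.339 mM = 339 μM.

339 μM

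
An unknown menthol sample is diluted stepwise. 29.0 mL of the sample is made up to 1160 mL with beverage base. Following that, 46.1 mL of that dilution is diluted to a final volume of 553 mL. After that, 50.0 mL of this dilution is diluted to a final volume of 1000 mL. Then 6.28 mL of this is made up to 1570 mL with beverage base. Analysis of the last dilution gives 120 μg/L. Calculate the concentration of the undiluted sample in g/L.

288 g/L

Overall dilution factor = 40 × 12.00 × 20 × 250 = 2.40 × 10⁶.
Original = 120 μg/L × 2.40 × 10⁶ = 2.88 × 10⁸ μg/L = 288 g/L.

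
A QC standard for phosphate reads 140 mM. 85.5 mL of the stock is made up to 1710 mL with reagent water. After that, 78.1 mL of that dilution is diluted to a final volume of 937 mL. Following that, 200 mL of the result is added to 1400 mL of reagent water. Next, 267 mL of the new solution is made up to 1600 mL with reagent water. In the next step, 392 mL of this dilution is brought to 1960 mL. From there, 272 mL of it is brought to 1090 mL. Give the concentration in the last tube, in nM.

607 nM

Overall dilution factor = 20 × 12.00 × 8 × 5.993 × 5 × 4.007 = 2.30 × 10⁵.
140 mM / 2.30 × 10⁵ = 6.07 × 10⁻⁴ mM = 607 nM.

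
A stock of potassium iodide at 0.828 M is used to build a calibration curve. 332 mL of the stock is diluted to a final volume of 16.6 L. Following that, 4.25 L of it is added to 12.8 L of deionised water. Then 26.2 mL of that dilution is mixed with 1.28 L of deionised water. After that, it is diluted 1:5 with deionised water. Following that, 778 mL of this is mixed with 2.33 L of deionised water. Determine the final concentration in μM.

Overall dilution factor = 50 × 4.012 × 49.85 × 5 × 3.995 = 2.00 × 10⁵.
0.828 M / 2.00 × 10⁵ = 4.15 × 10⁻⁶ M = 4.15 μM.

4.15 μM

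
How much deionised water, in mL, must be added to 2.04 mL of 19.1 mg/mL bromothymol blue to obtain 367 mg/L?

367 mg/L = 0.367 mg/mL.
V₂ = C₁V₁/C₂ = 19.1 × 2.04 / 0.367 = 106 mL.
Diluent to add = V₂ − V₁ = 106 − 2.04 = 104 mL.

104 mL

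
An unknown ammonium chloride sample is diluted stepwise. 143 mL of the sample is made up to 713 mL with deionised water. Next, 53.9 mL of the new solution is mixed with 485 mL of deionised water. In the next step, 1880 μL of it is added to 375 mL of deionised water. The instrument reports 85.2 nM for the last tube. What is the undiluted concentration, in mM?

0.851 mM

Overall dilution factor = 4.986 × 9.998 × 200.5 = 9994.
Original = 85.2 nM × 9994 = 8.51 × 10⁵ nM = 0.851 mM.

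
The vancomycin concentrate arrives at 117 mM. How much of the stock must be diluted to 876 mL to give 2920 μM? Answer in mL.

2920 μM = 2.92 mM.
V₁ = C₂V₂/C₁ = 2.92 × 876 / 117 = 21.9 mL.

21.9 mL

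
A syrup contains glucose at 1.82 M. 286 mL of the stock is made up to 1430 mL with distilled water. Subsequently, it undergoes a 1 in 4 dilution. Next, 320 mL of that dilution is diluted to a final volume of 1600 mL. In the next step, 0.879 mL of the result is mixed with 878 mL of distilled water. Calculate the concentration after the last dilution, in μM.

18.2 μM

Overall dilution factor = 5 × 4 × 5 × 999.9 = 10.00 × 10⁴.
1.82 M / 10.00 × 10⁴ = 1.82 × 10⁻⁵ M = 18.2 μM.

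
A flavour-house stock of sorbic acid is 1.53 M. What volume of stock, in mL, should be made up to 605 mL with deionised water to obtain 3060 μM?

1.21 mL

3060 μM = 3.06 × 10⁻³ M.
V₁ = C₂V₂/C₁ = 3.06 × 10⁻³ × 605 / 1.53 = 1.21 mL.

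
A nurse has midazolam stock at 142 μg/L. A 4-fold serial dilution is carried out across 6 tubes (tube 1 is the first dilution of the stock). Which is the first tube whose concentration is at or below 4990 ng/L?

Tube n has concentration 142 μg/L / 4ⁿ.
Need 4ⁿ ≥ 142 μg/L / 4990 ng/L = 28.5, so n ≥ 2.42.
First such tube: n = 3.

tube 3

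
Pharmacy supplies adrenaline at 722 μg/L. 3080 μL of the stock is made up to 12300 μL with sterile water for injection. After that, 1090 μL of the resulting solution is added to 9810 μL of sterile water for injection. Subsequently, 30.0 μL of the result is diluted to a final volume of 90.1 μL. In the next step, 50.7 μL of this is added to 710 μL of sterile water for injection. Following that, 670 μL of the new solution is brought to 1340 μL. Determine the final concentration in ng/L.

Overall dilution factor = 3.994 × 10 × 3.003 × 15.00 × 2 = 3599.
722 μg/L / 3599 = 0.201 μg/L = 201 ng/L.

201 ng/L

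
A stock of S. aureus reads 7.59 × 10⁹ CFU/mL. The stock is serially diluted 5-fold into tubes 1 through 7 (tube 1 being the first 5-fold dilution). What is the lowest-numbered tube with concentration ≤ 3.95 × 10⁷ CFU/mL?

tube 4

Tube n has concentration 7.59 × 10⁹ CFU/mL / 5ⁿ.
Need 5ⁿ ≥ 7.59 × 10⁹ CFU/mL / 3.95 × 10⁷ CFU/mL = 192, so n ≥ 3.27.
First such tube: n = 4.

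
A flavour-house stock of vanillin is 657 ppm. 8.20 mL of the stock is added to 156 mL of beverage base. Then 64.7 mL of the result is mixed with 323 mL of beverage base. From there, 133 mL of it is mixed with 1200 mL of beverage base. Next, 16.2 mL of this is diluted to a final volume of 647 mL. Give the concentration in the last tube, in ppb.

13.7 ppb

Overall dilution factor = 20.02 × 5.992 × 10.02 × 39.94 = 4.80 × 10⁴.
657 ppm / 4.80 × 10⁴ = 0.0137 ppm = 13.7 ppb.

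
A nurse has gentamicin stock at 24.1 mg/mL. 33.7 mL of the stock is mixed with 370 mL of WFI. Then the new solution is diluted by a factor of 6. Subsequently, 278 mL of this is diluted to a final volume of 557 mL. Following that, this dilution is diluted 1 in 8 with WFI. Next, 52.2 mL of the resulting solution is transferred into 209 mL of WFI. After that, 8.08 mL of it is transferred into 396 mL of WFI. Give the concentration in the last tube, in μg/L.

83.6 μg/L

Overall dilution factor = 11.98 × 6 × 2.004 × 8 × 5.004 × 50.01 = 2.88 × 10⁵.
24.1 mg/mL / 2.88 × 10⁵ = 8.36 × 10⁻⁵ mg/mL = 83.6 μg/L.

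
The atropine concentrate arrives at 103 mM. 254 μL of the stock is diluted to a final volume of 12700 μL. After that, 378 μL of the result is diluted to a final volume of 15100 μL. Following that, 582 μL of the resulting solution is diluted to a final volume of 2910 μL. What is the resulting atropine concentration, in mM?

Overall dilution factor = 50 × 39.95 × 5 = 9987.
103 mM / 9987 = 0.0103 mM.

0.0103 mM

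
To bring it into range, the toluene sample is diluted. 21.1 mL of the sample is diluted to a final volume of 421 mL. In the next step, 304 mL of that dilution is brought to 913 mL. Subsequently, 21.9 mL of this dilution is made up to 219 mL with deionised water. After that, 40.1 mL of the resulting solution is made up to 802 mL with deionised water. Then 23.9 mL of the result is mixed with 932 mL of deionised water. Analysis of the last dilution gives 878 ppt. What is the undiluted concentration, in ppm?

421 ppm

Overall dilution factor = 19.95 × 3.003 × 10 × 20 × 40.00 = 4.79 × 10⁵.
Original = 878 ppt × 4.79 × 10⁵ = 4.21 × 10⁸ ppt = 421 ppm.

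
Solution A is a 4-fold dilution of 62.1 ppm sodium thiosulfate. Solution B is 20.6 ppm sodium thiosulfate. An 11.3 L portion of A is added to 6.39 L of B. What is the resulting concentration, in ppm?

17.4 ppm

C_A = 62.1 ppm / 4 = 15.5 ppm.
C_mix = (C_A·V_A + C_B·V_B)/(V_A + V_B) = (15.5×11.3 + 20.6×6.39) / 17.69 = 17.4 ppm.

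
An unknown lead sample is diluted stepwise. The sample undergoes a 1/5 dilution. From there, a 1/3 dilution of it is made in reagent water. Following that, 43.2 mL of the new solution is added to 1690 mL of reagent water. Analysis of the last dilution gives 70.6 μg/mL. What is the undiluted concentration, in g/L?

42.5 g/L

Overall dilution factor = 5 × 3 × 40.12 = 602.
Original = 70.6 μg/mL × 602 = 4.25 × 10⁴ μg/mL = 42.5 g/L.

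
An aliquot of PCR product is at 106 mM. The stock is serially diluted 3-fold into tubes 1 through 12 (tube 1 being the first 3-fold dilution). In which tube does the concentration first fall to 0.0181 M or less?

Tube n has concentration 106 mM / 3ⁿ.
Need 3ⁿ ≥ 106 mM / 0.0181 M = 5.86, so n ≥ 1.61.
First such tube: n = 2.

tube 2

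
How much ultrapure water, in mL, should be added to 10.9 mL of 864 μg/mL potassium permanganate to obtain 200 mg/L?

200 mg/L = 200 μg/mL.
V₂ = C₁V₁/C₂ = 864 × 10.9 / 200 = 47.1 mL.
Diluent to add = V₂ − V₁ = 47.1 − 10.9 = 36.2 mL.

36.2 mL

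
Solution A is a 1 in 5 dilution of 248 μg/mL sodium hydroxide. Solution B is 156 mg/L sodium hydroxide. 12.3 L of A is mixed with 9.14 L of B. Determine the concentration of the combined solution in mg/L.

C_A = 248 μg/mL / 5 = 49.6 μg/mL.
C_B = 156 mg/L = 156 μg/mL.
C_mix = (C_A·V_A + C_B·V_B)/(V_A + V_B) = (49.6×12.3 + 156×9.14) / 21.44 = 95.0 μg/mL = 95.0 mg/L.

95.0 mg/L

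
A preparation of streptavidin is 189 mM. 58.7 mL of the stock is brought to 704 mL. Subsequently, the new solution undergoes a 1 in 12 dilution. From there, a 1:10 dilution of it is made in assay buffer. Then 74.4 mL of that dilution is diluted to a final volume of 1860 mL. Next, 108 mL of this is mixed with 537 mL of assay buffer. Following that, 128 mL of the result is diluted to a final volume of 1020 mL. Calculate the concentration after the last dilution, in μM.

Overall dilution factor = 11.99 × 12 × 10 × 25 × 5.972 × 7.969 = 1.71 × 10⁶.
189 mM / 1.71 × 10⁶ = 1.10 × 10⁻⁴ mM = 0.110 μM.

0.110 μM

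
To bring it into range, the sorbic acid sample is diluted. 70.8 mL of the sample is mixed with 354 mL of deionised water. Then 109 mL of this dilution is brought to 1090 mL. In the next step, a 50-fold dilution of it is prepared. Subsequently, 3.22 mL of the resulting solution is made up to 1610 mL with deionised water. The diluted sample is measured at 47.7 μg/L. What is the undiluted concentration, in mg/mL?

71.5 mg/mL

Overall dilution factor = 6 × 10 × 50 × 500 = 1.50 × 10⁶.
Original = 47.7 μg/L × 1.50 × 10⁶ = 7.16 × 10⁷ μg/L = 71.5 mg/mL.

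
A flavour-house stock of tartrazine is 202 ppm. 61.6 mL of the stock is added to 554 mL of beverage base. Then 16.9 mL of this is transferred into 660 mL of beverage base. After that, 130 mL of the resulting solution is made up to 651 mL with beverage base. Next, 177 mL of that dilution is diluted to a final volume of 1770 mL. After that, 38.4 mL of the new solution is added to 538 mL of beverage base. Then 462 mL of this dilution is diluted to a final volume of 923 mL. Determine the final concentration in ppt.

Overall dilution factor = 9.994 × 40.05 × 5.008 × 10 × 15.01 × 1.998 = 6.01 × 10⁵.
202 ppm / 6.01 × 10⁵ = 3.36 × 10⁻⁴ ppm = 336 ppt.

336 ppt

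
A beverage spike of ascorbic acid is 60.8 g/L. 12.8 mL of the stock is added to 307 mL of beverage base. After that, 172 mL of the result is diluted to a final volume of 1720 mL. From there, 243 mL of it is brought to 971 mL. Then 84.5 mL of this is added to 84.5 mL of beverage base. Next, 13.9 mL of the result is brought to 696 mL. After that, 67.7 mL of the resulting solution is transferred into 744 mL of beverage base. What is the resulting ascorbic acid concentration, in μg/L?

Overall dilution factor = 24.98 × 10 × 3.996 × 2 × 50.07 × 11.99 = 1.20 × 10⁶.
60.8 g/L / 1.20 × 10⁶ = 5.07 × 10⁻⁵ g/L = 50.7 μg/L.

50.7 μg/L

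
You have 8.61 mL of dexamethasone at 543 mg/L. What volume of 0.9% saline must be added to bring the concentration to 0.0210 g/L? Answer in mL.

0.0210 g/L = 21.0 mg/L.
V₂ = C₁V₁/C₂ = 543 × 8.61 / 21.0 = 223 mL.
Diluent to add = V₂ − V₁ = 223 − 8.61 = 214 mL.

214 mL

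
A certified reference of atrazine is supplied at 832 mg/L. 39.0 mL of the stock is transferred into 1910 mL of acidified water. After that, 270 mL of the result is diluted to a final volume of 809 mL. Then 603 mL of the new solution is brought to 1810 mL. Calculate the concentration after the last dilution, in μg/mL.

1.85 μg/mL

Overall dilution factor = 49.97 × 2.996 × 3.002 = 449.
832 mg/L / 449 = 1.85 mg/L = 1.85 μg/mL.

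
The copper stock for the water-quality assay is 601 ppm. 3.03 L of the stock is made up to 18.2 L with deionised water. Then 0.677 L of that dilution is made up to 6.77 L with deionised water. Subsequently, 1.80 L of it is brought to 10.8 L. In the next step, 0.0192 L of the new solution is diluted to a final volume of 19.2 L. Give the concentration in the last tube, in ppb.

1.67 ppb

Overall dilution factor = 6.007 × 10 × 6 × 1000 = 3.60 × 10⁵.
601 ppm / 3.60 × 10⁵ = 1.67 × 10⁻³ ppm = 1.67 ppb.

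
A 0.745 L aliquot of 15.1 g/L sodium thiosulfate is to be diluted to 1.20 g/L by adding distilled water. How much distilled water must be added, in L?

8.63 L

V₂ = C₁V₁/C₂ = 15.1 × 0.745 / 1.20 = 9.37 L.
Diluent to add = V₂ − V₁ = 9.37 − 0.745 = 8.63 L.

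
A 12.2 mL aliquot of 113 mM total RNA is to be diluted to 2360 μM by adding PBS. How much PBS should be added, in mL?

2360 μM = 2.36 mM.
V₂ = C₁V₁/C₂ = 113 × 12.2 / 2.36 = 584 mL.
Diluent to add = V₂ − V₁ = 584 − 12.2 = 572 mL.

572 mL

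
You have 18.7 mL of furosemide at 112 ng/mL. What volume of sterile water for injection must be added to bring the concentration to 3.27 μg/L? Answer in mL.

3.27 μg/L = 3.27 ng/mL.
V₂ = C₁V₁/C₂ = 112 × 18.7 / 3.27 = 640 mL.
Diluent to add = V₂ − V₁ = 640 − 18.7 = 622 mL.

622 mL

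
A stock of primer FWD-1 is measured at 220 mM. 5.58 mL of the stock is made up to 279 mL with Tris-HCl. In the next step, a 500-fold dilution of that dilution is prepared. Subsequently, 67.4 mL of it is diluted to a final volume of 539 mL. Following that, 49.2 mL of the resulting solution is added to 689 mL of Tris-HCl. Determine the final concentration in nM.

Overall dilution factor = 50 × 500 × 7.997 × 15.00 = 3.00 × 10⁶.
220 mM / 3.00 × 10⁶ = 7.33 × 10⁻⁵ mM = 73.3 nM.

73.3 nM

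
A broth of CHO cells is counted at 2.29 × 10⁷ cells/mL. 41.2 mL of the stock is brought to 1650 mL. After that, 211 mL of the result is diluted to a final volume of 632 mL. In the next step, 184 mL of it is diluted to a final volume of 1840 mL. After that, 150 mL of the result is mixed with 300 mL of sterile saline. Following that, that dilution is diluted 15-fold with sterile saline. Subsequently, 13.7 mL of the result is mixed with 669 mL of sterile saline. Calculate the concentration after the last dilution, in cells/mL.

8.51 cells/mL

Overall dilution factor = 40.05 × 2.995 × 10 × 3 × 15 × 49.83 = 2.69 × 10⁶.
2.29 × 10⁷ cells/mL / 2.69 × 10⁶ = 8.51 cells/mL.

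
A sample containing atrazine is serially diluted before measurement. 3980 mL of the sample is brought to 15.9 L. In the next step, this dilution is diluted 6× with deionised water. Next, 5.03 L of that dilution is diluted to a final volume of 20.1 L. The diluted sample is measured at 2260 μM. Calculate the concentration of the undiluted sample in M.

Overall dilution factor = 3.995 × 6 × 3.996 = 95.8.
Original = 2260 μM × 95.8 = 2.16 × 10⁵ μM = 0.216 M.

0.216 M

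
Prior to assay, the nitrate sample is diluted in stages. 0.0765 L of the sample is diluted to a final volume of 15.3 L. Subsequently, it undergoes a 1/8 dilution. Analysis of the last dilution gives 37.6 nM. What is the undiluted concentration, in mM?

Overall dilution factor = 200 × 8 = 1600.
Original = 37.6 nM × 1600 = 6.02 × 10⁴ nM = 0.0602 mM.

0.0602 mM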